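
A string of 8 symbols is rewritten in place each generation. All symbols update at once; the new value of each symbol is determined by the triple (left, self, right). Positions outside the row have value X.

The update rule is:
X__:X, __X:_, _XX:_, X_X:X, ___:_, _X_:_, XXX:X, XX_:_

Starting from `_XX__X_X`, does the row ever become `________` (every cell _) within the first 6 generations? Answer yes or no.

X__X__X_
_X__X__X
X_X__X__
_X_X__X_
X_X_X__X
_X_X_X__
generation 6 is _X_X_X__, still not uniform _

no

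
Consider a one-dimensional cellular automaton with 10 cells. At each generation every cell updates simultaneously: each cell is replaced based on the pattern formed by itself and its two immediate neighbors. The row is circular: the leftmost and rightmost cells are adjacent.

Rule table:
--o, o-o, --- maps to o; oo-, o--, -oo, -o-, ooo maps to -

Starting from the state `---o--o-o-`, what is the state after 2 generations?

ooo--o-o--
----o-o--o

----o-o--o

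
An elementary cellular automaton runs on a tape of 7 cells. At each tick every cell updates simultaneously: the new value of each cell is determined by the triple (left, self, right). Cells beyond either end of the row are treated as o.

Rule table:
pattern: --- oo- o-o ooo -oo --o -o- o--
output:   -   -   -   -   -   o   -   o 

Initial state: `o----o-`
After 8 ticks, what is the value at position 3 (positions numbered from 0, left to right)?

-o--o--
--oo-oo
oo-----
--o---o
oo-o-o-
-------
o-----o
-o---o-
position 3 holds -

-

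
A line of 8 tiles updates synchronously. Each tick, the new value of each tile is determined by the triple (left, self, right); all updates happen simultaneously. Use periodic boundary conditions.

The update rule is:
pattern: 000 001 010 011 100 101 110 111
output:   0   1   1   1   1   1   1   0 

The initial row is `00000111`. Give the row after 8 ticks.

10001101
11011111
01110000
11011000
11111101
00000111  (repeats tick 0; period 6)
tick 8: 11011111

11011111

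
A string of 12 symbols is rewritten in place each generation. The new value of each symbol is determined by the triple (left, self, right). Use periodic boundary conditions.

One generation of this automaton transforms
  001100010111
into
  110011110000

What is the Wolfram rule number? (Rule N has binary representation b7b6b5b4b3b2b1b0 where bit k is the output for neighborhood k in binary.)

position 10: 111 → 0  (bit 7 = 0)
position 3: 110 → 0  (bit 6 = 0)
position 8: 101 → 0  (bit 5 = 0)
position 0: 100 → 1  (bit 4 = 1)
position 2: 011 → 0  (bit 3 = 0)
position 7: 010 → 1  (bit 2 = 1)
position 1: 001 → 1  (bit 1 = 1)
position 5: 000 → 1  (bit 0 = 1)
bits b7..b0 = 00010111 = 23

23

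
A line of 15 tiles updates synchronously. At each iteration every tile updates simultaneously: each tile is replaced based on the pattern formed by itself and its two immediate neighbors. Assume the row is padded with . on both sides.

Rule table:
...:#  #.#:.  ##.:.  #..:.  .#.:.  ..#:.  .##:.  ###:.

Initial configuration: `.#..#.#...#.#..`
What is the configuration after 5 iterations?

........#.....#
#######...###..
........#.....#  (repeats iteration 1; period 2)
iteration 5: ........#.....#

........#.....#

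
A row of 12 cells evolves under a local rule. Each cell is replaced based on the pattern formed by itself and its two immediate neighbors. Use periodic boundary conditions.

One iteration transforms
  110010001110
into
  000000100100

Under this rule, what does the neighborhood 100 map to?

At position 2 the neighborhood is 100; the next row has 0 there.

0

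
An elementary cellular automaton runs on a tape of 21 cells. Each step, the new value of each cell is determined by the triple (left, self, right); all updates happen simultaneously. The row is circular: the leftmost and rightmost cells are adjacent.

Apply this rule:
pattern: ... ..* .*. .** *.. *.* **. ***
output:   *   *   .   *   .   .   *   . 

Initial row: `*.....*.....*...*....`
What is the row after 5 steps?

..****..****..**..***
.**..*.**..*.***.**.*
.**.*..**.*..*.*.**..
***...***...*....**.*
..*.***.*.**..*****.*

..*.***.*.**..*****.*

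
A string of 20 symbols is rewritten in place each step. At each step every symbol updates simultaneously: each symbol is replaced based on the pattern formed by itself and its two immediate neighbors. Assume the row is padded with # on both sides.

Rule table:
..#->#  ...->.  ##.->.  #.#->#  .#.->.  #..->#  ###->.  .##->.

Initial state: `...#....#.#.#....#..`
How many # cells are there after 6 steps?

10

step 1: #.#.#..#.#.#.#..#.##
step 2: .#.#.##.#.#.#.##.#..
step 3: #.#.#..#.#.#.#..#.##  (repeats step 1; period 2)
step 6: .#.#.##.#.#.#.##.#..
count of #: 10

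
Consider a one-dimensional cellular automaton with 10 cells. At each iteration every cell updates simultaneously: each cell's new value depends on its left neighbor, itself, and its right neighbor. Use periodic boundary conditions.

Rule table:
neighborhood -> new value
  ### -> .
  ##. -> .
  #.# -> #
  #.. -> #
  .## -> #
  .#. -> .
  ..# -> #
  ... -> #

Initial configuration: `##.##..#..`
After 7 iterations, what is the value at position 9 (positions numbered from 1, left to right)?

#

#.##.##.##
.##.##.##.
##.##.##.#
..##.##.##
###.##.##.
#..##.##.#
.###.##.##
position 9 holds #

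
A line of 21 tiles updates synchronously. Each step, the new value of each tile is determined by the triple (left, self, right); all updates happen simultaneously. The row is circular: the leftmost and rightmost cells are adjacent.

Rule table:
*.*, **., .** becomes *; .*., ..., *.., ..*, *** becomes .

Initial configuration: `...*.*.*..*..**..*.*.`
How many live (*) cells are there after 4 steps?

2

....*.*......**...*..
.....*.......**......
.............**......
.............**......
count of *: 2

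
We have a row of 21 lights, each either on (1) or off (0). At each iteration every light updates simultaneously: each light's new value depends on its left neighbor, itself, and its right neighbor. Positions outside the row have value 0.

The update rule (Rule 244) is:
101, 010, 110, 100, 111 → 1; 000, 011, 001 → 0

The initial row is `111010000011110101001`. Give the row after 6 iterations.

000000111110000011111

iteration 1: 011111000001111111101
iteration 2: 001111100000111111111
iteration 3: 000111110000011111111
iteration 4: 000011111000001111111
iteration 5: 000001111100000111111
iteration 6: 000000111110000011111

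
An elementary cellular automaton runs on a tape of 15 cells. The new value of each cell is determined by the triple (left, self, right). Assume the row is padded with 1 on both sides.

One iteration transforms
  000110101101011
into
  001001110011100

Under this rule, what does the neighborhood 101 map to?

At position 5 the neighborhood is 101; the next row has 1 there.

1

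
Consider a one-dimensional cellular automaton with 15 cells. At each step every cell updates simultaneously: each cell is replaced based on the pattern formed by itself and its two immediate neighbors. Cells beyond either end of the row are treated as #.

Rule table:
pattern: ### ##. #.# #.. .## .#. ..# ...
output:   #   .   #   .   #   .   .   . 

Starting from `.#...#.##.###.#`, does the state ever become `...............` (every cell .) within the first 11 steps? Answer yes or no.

#.....##.###.##
......#.###.###
.......###.####
.......##.#####
.......#.######
........#######
........#######  (fixed point — unchanged through step 11)
step 11 is ........#######, still not uniform .

no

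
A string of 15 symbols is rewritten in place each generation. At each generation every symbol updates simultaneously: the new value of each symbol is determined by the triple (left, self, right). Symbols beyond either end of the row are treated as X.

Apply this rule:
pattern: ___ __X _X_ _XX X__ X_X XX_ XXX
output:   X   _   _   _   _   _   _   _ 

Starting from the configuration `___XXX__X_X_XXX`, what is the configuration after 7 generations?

generation 1: _X_____________
generation 2: ___XXXXXXXXXXX_
generation 3: _X_____________  (repeats generation 1; period 2)
generation 7: _X_____________

_X_____________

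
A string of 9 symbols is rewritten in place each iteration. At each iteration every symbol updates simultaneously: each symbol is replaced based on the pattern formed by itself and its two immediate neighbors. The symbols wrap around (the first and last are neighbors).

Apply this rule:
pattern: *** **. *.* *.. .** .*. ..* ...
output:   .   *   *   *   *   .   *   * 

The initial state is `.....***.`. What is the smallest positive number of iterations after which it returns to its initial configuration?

******.**
.....***.

2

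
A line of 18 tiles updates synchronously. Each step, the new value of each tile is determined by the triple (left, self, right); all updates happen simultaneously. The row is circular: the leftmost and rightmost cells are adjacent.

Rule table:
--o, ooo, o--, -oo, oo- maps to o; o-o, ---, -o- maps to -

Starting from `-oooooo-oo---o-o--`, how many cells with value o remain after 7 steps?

ooooooo-ooo-o---o-
ooooooo-ooo--o-o--
ooooooo-ooooo---oo
ooooooo-oooooo-ooo
ooooooo-oooooo-ooo  (fixed point — unchanged through step 7)
count of o: 16

16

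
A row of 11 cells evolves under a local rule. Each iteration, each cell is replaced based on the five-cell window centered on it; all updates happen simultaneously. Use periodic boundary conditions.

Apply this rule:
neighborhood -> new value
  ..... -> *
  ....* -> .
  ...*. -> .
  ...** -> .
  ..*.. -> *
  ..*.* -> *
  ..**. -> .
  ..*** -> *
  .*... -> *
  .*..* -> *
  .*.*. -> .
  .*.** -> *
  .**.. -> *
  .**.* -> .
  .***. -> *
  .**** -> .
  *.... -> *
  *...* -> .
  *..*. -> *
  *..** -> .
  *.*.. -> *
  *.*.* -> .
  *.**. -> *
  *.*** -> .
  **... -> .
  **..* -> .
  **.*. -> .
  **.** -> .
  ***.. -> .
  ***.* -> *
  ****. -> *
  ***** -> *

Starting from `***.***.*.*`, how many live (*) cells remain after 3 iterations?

6

iteration 1: .**..**..*.
iteration 2: ..*...*.***
iteration 3: .***..**.*.
count of *: 6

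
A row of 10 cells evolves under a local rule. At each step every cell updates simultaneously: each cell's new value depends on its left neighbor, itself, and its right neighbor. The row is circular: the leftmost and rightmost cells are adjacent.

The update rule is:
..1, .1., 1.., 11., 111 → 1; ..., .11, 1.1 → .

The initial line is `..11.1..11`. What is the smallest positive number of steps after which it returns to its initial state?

11.1.111.1
11.1..11..
.1.111.111
.1..11..11
.111.111.1
..11..11.1
11.111.1.1
11..11.1..
.111.1.111
..11.1..11

10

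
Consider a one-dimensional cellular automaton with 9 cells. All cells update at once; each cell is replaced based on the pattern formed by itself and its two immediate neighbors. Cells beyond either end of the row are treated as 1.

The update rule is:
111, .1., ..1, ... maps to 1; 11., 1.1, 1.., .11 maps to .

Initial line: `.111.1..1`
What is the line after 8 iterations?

.1.11.11.

..1..1.1.
.11.11.1.
.......1.
.1111111.
..11111..
.1.111..1
.1..1..1.
.1.11.11.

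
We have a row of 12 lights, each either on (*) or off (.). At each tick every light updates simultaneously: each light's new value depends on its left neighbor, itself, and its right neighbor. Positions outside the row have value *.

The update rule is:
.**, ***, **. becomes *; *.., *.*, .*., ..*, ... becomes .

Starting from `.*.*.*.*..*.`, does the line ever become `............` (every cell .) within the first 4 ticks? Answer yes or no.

yes

tick 1: ............
all cells are . at tick 1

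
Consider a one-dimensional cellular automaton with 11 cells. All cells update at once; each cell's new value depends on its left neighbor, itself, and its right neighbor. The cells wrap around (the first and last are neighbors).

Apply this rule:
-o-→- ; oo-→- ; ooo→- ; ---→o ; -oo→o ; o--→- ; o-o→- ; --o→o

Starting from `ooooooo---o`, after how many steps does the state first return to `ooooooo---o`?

--------ooo
-oooooooo--
oo--------o
---oooooooo
-ooo-------
oo---oooooo
---ooo-----
oooo---oooo
-----ooo---
oooooo---oo
-------ooo-
oooooooo---
o--------oo
--oooooooo-
ooo--------
o---ooooooo
--ooo------
ooo---ooooo
----ooo----
ooooo---ooo
------ooo--
ooooooo---o

22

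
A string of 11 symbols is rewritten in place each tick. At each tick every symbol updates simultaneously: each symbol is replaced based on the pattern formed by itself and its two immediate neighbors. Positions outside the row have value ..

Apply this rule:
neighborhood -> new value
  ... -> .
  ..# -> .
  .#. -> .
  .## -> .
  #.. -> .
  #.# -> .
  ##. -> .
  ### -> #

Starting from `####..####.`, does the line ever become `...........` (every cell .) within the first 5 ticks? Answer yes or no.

.##....##..
...........
all cells are . at tick 2

yes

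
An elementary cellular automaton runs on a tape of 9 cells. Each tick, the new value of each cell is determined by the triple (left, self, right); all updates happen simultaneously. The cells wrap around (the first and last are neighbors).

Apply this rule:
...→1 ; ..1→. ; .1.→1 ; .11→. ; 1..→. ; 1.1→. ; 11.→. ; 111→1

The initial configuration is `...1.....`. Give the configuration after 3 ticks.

...1...11

11.1.1111
1..1..111
...1...11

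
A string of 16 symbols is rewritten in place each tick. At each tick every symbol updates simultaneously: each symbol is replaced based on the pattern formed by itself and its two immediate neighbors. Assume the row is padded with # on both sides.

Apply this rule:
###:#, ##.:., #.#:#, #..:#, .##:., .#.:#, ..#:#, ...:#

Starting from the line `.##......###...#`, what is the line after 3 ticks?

#..#.##.#.#.###.

#..######.#.###.
.##.####.###.#.#
#..#.##.#.#.###.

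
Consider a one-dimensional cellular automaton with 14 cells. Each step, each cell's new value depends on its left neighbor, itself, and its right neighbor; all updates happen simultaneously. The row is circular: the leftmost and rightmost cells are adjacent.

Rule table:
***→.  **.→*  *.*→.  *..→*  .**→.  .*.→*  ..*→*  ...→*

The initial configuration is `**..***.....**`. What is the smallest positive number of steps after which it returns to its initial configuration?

28

step 1: .***..******..
step 2: *..***.....***
step 3: ***..******...
step 4: ..***.....****
step 5: **..******...*
step 6: .***.....****.
step 7: *..******...**
step 8: ***.....****..
step 9: ..******...***
step 10: **.....****..*
step 11: .******...***.
step 12: *.....****..**
step 13: ******...***..
step 14: .....****..***
step 15: *****...***..*
step 16: ....****..***.
step 17: ****...***..**
step 18: ...****..***..
step 19: ***...***..***
step 20: ..****..***...
step 21: **...***..****
step 22: .****..***....
step 23: *...***..*****
step 24: ****..***.....
step 25: ...***..******
step 26: ***..***.....*
step 27: ..***..******.
step 28: **..***.....**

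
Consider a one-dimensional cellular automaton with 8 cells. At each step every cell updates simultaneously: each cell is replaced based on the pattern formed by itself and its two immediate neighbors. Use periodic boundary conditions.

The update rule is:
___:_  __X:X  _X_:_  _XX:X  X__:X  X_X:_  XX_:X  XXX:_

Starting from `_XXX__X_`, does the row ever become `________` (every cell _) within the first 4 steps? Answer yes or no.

yes

XX_XXX_X
_X_X_X_X
________
all cells are _ at step 3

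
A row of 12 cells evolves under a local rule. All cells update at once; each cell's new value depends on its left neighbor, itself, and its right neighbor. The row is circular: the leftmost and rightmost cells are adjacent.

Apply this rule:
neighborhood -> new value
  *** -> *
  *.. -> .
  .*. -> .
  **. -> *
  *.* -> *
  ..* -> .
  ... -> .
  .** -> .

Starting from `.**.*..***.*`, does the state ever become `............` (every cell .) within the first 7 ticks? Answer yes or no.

yes

*.**....***.
.*.*.....***
*.*.......**
**.........*
**..........
.*..........
............
all cells are . at tick 7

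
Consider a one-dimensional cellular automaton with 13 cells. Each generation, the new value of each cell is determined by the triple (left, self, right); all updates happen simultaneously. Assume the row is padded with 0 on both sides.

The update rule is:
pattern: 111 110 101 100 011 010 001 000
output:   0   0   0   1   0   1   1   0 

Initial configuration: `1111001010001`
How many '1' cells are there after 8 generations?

2

0000111011011
0001000000000
0011100000000
0100010000000
1110111000000
0000000100000
0000001110000
0000010001000
count of 1: 2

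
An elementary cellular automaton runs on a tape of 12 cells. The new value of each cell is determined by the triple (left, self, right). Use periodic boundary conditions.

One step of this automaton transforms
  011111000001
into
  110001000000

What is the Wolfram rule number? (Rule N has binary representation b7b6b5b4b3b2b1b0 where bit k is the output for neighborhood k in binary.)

position 2: 111 → 0  (bit 7 = 0)
position 5: 110 → 1  (bit 6 = 1)
position 0: 101 → 1  (bit 5 = 1)
position 6: 100 → 0  (bit 4 = 0)
position 1: 011 → 1  (bit 3 = 1)
position 11: 010 → 0  (bit 2 = 0)
position 10: 001 → 0  (bit 1 = 0)
position 7: 000 → 0  (bit 0 = 0)
bits b7..b0 = 01101000 = 104

104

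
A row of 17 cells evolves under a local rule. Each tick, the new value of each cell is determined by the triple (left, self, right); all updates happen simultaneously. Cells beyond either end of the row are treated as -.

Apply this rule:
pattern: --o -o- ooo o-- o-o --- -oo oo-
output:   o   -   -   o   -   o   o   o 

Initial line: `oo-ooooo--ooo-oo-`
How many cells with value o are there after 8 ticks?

7

oo-o---oooo-o-ooo
oo--oooo--o---o-o
ooooo--ooo-ooo---
o---oooo-o-o-oooo
-oooo--o-----o--o
oo--ooo-ooooo-oo-
ooooo-o-o---o-ooo
o---o----ooo--o-o
count of o: 7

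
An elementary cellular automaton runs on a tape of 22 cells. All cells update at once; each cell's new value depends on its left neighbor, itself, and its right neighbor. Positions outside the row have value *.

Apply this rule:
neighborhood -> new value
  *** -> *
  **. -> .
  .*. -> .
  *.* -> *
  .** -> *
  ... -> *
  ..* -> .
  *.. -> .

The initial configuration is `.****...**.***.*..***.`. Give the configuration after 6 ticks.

tick 1: ****..*.*.***.*...**.*
tick 2: ***....*.***.*..*.*.**
tick 3: **..**..***.*....*.***
tick 4: *...*...**.*..**..****
tick 5: ..*...*.*.*...*...****
tick 6: ....*..*.*..*...*.****

....*..*.*..*...*.****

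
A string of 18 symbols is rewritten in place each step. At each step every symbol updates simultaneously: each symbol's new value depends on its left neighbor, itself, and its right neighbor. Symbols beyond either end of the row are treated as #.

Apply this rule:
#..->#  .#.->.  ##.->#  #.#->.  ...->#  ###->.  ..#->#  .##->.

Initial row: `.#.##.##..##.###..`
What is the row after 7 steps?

....#..###.#...###
####.##..#..###...
...#..###.##..####
###.##..#..###....
..#..###.##..#####
##.##..#..###.....
.#..###.##..######

.#..###.##..######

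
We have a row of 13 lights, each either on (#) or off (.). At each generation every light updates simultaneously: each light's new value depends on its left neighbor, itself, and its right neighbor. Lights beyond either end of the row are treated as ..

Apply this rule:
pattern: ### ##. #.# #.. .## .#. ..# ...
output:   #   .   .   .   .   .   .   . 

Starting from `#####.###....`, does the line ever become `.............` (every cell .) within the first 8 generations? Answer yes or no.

.###...#.....
..#..........
.............
all cells are . at generation 3

yes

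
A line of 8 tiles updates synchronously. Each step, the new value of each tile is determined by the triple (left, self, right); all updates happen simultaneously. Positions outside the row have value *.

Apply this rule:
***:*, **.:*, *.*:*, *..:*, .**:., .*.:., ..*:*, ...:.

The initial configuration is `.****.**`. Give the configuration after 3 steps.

***.****

step 1: *.****.*
step 2: **.****.
step 3: ***.****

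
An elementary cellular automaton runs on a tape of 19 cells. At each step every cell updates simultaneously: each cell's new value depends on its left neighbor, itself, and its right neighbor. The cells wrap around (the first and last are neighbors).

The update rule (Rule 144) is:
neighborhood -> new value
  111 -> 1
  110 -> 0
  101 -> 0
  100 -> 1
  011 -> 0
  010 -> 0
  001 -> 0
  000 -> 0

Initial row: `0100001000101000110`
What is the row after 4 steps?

0010000100000100001
1001000010000010000
0100100001000001000
0010010000100000100

0010010000100000100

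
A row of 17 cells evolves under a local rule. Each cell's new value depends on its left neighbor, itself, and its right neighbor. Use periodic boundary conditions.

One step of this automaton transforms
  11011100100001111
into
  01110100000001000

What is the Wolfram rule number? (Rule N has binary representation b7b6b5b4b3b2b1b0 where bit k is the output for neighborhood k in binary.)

104

position 0: 111 → 0  (bit 7 = 0)
position 1: 110 → 1  (bit 6 = 1)
position 2: 101 → 1  (bit 5 = 1)
position 6: 100 → 0  (bit 4 = 0)
position 3: 011 → 1  (bit 3 = 1)
position 8: 010 → 0  (bit 2 = 0)
position 7: 001 → 0  (bit 1 = 0)
position 10: 000 → 0  (bit 0 = 0)
bits b7..b0 = 01101000 = 104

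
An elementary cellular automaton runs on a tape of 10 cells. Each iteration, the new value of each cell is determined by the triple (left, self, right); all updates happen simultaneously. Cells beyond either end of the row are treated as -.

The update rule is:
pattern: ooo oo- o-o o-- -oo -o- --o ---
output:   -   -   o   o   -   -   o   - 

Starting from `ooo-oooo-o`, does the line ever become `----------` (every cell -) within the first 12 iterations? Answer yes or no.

no

---o----o-
--o-o--o-o
-o-o-oo-o-
o-o-o--o-o
-o-o-oo-o-  (repeats iteration 3; period 2)
iteration 12: o-o-o--o-o
iteration 12 is o-o-o--o-o, still not uniform -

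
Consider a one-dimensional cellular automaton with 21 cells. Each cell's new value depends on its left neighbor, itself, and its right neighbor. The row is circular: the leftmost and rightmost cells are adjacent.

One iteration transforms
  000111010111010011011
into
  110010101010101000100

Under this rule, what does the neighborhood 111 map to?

1

At position 4 the neighborhood is 111; the next row has 1 there.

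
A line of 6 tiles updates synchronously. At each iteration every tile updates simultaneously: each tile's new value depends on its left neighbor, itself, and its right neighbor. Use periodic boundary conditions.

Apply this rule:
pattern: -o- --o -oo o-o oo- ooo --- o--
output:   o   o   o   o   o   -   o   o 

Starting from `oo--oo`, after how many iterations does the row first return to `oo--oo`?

2

-oooo-
oo--oo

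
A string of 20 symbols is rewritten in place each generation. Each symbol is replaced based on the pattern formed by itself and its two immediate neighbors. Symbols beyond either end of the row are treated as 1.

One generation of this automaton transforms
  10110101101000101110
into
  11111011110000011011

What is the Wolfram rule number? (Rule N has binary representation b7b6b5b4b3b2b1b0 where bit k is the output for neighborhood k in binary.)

104

position 17: 111 → 0  (bit 7 = 0)
position 0: 110 → 1  (bit 6 = 1)
position 1: 101 → 1  (bit 5 = 1)
position 11: 100 → 0  (bit 4 = 0)
position 2: 011 → 1  (bit 3 = 1)
position 5: 010 → 0  (bit 2 = 0)
position 13: 001 → 0  (bit 1 = 0)
position 12: 000 → 0  (bit 0 = 0)
bits b7..b0 = 01101000 = 104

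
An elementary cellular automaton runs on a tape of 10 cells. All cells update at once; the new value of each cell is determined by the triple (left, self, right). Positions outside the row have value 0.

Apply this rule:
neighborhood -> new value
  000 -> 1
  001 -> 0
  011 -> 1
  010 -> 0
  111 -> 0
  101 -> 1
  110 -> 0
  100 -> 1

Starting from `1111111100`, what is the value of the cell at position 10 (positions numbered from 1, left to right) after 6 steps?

1000000011
0111111010
0100000101
0011110010
1010001001
0101100100
position 10 holds 0

0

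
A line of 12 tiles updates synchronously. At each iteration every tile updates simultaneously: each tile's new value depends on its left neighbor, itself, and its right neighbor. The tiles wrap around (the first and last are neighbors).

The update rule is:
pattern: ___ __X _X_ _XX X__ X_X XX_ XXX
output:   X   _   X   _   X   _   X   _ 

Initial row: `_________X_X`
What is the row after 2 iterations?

iteration 1: XXXXXXXX_X_X
iteration 2: _______X_X__

_______X_X__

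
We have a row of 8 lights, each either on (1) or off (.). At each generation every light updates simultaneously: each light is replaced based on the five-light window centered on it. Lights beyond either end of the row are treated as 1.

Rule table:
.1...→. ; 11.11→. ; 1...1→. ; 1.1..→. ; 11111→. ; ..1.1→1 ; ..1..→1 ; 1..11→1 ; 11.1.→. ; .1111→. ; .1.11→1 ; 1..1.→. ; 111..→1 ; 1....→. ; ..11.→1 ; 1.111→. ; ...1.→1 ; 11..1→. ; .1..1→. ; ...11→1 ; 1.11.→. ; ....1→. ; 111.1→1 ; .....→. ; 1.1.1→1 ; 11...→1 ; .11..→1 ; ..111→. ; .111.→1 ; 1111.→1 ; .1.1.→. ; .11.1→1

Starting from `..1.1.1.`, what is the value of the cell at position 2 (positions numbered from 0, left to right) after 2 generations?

1

..1.1.11
..1.11..
position 2 holds 1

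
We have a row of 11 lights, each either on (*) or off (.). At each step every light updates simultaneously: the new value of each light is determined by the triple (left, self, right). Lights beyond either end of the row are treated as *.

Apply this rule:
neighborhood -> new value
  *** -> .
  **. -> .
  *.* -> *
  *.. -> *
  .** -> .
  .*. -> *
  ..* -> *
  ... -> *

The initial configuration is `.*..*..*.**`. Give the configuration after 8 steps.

.........**

*********..
.........**
*********..  (repeats step 1; period 2)
step 8: .........**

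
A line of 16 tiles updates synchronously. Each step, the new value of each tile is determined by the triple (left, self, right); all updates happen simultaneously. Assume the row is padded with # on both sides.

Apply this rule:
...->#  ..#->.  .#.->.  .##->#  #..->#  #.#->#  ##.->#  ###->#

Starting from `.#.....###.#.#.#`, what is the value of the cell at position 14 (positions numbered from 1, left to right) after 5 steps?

#.####.####.#.##
############.###
################
################  (fixed point — unchanged through step 5)
position 14 holds #

#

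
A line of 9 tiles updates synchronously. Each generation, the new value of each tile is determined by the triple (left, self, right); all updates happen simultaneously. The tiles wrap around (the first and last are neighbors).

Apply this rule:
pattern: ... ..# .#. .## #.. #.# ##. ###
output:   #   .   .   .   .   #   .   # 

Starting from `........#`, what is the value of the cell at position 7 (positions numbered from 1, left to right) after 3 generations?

.

generation 1: .######..
generation 2: ..####..#
generation 3: ...##....
position 7 holds .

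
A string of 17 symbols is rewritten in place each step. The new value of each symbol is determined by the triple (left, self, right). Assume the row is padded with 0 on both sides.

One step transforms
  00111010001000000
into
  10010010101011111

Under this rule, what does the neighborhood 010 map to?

1

At position 6 the neighborhood is 010; the next row has 1 there.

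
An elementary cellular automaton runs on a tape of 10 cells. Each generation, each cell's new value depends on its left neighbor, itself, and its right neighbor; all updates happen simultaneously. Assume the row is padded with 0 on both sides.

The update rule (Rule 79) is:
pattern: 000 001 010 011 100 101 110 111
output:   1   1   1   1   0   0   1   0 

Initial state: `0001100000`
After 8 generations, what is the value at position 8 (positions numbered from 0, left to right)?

1111101111
1000101001
1011101011
1010101011
1010101011  (fixed point — unchanged through generation 8)
position 8 holds 1

1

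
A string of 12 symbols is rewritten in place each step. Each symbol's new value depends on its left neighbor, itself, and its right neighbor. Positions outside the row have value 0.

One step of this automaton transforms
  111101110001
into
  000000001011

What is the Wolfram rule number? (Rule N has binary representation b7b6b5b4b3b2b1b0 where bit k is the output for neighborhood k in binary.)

position 1: 111 → 0  (bit 7 = 0)
position 3: 110 → 0  (bit 6 = 0)
position 4: 101 → 0  (bit 5 = 0)
position 8: 100 → 1  (bit 4 = 1)
position 0: 011 → 0  (bit 3 = 0)
position 11: 010 → 1  (bit 2 = 1)
position 10: 001 → 1  (bit 1 = 1)
position 9: 000 → 0  (bit 0 = 0)
bits b7..b0 = 00010110 = 22

22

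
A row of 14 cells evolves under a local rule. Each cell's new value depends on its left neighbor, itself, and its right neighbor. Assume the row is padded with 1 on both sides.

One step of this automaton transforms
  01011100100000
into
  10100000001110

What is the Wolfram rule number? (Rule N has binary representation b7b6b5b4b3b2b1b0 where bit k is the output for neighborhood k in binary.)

position 4: 111 → 0  (bit 7 = 0)
position 5: 110 → 0  (bit 6 = 0)
position 0: 101 → 1  (bit 5 = 1)
position 6: 100 → 0  (bit 4 = 0)
position 3: 011 → 0  (bit 3 = 0)
position 1: 010 → 0  (bit 2 = 0)
position 7: 001 → 0  (bit 1 = 0)
position 10: 000 → 1  (bit 0 = 1)
bits b7..b0 = 00100001 = 33

33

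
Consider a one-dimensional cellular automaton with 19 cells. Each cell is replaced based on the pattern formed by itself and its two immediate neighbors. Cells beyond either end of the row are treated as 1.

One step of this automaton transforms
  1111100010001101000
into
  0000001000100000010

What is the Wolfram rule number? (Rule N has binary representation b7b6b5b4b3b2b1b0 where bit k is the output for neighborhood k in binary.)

position 0: 111 → 0  (bit 7 = 0)
position 4: 110 → 0  (bit 6 = 0)
position 14: 101 → 0  (bit 5 = 0)
position 5: 100 → 0  (bit 4 = 0)
position 12: 011 → 0  (bit 3 = 0)
position 8: 010 → 0  (bit 2 = 0)
position 7: 001 → 0  (bit 1 = 0)
position 6: 000 → 1  (bit 0 = 1)
bits b7..b0 = 00000001 = 1

1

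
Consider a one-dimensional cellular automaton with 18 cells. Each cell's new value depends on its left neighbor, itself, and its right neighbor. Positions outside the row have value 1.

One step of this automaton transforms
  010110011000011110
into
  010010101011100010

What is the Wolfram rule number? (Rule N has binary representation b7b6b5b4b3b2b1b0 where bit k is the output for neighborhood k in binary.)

71

position 14: 111 → 0  (bit 7 = 0)
position 4: 110 → 1  (bit 6 = 1)
position 0: 101 → 0  (bit 5 = 0)
position 5: 100 → 0  (bit 4 = 0)
position 3: 011 → 0  (bit 3 = 0)
position 1: 010 → 1  (bit 2 = 1)
position 6: 001 → 1  (bit 1 = 1)
position 10: 000 → 1  (bit 0 = 1)
bits b7..b0 = 01000111 = 71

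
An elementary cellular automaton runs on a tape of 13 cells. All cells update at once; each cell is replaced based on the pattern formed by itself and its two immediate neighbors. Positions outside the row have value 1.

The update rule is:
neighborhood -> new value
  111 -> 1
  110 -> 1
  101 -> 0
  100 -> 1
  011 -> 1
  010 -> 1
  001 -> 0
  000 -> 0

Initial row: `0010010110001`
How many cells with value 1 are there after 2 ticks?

9

1011010111001
1011010111101
count of 1: 9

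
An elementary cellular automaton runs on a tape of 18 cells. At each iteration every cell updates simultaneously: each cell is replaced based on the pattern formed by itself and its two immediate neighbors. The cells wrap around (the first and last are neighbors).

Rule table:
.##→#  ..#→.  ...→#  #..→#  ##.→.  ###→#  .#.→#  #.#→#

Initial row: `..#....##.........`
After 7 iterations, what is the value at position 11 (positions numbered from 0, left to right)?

iteration 1: #.####.#.#########
iteration 2: .####.############
iteration 3: ####.############.
iteration 4: ###.############.#
iteration 5: ##.############.##
iteration 6: #.############.###
iteration 7: .############.####
position 11 holds #

#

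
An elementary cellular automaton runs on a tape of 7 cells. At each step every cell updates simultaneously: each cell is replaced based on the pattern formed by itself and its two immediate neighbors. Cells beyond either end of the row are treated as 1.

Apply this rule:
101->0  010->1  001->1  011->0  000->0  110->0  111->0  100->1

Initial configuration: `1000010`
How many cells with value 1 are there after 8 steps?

3

0100110
0111000
0000101
1001100
0110011
0001100
1010011
0011100
count of 1: 3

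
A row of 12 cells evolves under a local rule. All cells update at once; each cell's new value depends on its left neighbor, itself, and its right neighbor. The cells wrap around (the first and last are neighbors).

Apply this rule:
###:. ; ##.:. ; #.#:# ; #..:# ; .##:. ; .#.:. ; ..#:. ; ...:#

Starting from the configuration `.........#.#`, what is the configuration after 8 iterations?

.....#..#...

########..#.
........#..#
#######..#..
.......#..#.
######..#..#
......#..#..
#####..#..##
.....#..#...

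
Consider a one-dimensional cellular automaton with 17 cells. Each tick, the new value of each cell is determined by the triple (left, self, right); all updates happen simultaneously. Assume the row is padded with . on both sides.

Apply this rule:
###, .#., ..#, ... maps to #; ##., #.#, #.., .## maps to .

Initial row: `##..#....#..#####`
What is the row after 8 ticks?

#...##.#.####...#

...##.####.#.###.
###....##..#..#..
.#..###...##.##.#
##.#.#..##......#
...#.#.#...######
####.#.#.##.####.
.##..#.#.....##..
#...##.#.####...#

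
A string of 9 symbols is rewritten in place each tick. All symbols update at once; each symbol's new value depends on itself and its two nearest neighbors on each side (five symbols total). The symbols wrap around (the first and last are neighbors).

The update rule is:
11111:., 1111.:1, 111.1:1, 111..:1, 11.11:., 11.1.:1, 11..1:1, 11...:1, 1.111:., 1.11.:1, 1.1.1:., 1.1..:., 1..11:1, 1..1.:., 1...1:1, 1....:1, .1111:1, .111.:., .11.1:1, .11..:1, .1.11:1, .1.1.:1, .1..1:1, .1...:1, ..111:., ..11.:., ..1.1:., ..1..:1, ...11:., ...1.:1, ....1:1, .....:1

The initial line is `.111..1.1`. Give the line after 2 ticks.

.11.11..1

1..11..1.
.11.11..1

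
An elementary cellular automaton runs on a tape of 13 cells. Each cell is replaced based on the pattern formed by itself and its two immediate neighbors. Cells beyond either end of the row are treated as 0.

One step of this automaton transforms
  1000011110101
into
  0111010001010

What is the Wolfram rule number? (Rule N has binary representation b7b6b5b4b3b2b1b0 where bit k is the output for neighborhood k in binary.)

57

position 6: 111 → 0  (bit 7 = 0)
position 8: 110 → 0  (bit 6 = 0)
position 9: 101 → 1  (bit 5 = 1)
position 1: 100 → 1  (bit 4 = 1)
position 5: 011 → 1  (bit 3 = 1)
position 0: 010 → 0  (bit 2 = 0)
position 4: 001 → 0  (bit 1 = 0)
position 2: 000 → 1  (bit 0 = 1)
bits b7..b0 = 00111001 = 57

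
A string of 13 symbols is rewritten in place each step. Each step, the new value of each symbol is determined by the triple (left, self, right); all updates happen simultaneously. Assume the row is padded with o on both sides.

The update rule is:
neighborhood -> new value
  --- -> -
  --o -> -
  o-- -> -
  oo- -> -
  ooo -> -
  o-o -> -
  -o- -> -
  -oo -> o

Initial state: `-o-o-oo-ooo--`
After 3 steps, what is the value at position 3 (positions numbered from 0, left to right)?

-----o--o----
-------------
-------------
position 3 holds -

-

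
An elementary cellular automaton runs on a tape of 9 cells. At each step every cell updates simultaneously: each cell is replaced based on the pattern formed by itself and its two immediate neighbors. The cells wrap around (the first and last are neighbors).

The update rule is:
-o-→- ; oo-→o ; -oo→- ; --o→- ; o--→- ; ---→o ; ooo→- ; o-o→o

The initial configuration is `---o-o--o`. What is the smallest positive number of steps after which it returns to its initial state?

36

step 1: -o--o----
step 2: ------ooo
step 3: -oooo---o
step 4: o---o-o--
step 5: --o--o---
step 6: o------oo
step 7: o-oooo---
step 8: -o---o-o-
step 9: ---o--o--
step 10: oo------o
step 11: -o-oooo--
step 12: --o---o-o
step 13: ----o--o-
step 14: ooo------
step 15: --o-oooo-
step 16: o--o---o-
step 17: -----o--o
step 18: -ooo-----
step 19: ---o-oooo
step 20: -o--o---o
step 21: o-----o--
step 22: --ooo----
step 23: o---o-ooo
step 24: o-o--o---
step 25: -o-----o-
step 26: ---ooo---
step 27: oo---o-oo
step 28: -o-o--o--
step 29: --o-----o
step 30: ----ooo--
step 31: ooo---o-o
step 32: --o-o--o-
step 33: o--o-----
step 34: -----ooo-
step 35: oooo---o-
step 36: ---o-o--o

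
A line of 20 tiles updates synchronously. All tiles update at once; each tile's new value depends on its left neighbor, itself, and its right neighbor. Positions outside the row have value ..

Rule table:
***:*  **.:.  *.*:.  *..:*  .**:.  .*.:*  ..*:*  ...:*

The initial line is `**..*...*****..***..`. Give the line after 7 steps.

..******.***.**.*.**
**.****...*.....*...
....**.*************
****....***********.
.**.****.*********.*
*....**...*******..*
*****..***.*****.***

*****..***.*****.***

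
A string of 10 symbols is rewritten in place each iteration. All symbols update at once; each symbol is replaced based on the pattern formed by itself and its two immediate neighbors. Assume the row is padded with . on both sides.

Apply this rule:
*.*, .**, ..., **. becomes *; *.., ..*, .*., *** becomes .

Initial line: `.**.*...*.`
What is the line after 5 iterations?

..**.*...*

.***..*...
.*.*....**
..*..**.**
*....*****
..**.*...*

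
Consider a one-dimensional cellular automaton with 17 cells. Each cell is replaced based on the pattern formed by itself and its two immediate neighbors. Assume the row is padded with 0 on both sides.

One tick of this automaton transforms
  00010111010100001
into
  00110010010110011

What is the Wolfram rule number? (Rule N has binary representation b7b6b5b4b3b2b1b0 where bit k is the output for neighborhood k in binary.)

150

position 6: 111 → 1  (bit 7 = 1)
position 7: 110 → 0  (bit 6 = 0)
position 4: 101 → 0  (bit 5 = 0)
position 12: 100 → 1  (bit 4 = 1)
position 5: 011 → 0  (bit 3 = 0)
position 3: 010 → 1  (bit 2 = 1)
position 2: 001 → 1  (bit 1 = 1)
position 0: 000 → 0  (bit 0 = 0)
bits b7..b0 = 10010110 = 150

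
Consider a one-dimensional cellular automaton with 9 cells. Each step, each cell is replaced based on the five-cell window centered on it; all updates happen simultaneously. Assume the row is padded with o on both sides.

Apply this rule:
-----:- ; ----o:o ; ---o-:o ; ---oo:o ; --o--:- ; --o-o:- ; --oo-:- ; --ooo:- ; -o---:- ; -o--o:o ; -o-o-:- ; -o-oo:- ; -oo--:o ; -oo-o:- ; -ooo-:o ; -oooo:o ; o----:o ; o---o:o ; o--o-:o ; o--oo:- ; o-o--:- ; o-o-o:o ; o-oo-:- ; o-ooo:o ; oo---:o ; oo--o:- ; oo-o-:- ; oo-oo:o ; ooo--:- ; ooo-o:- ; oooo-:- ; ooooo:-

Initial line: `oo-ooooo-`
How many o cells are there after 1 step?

--ooo---o
count of o: 4

4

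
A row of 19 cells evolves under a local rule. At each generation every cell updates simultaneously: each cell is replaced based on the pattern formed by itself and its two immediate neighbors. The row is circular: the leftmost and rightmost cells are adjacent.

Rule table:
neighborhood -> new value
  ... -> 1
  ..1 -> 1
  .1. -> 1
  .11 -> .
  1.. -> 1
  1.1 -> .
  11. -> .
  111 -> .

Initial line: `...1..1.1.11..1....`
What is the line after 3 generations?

11111111....1111111

1111111.1...1111111
........1111.......
11111111....1111111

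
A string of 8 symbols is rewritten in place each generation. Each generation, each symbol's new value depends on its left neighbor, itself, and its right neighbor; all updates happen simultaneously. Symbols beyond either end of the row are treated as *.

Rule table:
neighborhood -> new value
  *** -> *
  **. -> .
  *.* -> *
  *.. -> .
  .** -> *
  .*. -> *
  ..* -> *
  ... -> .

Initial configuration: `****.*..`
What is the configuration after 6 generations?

***.**.*
**.**.**
*.**.***
.**.****
**.*****
*.******

*.******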